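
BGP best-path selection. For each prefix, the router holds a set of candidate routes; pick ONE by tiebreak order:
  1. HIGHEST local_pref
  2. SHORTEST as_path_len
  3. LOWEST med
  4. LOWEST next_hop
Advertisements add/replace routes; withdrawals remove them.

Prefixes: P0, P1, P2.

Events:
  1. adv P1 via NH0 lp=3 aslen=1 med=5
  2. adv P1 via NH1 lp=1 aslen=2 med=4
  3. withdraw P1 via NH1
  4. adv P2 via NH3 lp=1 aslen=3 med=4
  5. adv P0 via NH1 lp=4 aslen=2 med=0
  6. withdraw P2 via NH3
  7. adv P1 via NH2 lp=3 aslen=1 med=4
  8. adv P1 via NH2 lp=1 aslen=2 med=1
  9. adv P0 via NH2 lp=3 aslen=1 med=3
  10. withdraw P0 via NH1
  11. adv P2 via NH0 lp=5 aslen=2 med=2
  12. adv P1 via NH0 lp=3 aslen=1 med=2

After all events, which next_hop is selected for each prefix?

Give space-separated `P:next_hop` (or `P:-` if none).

Op 1: best P0=- P1=NH0 P2=-
Op 2: best P0=- P1=NH0 P2=-
Op 3: best P0=- P1=NH0 P2=-
Op 4: best P0=- P1=NH0 P2=NH3
Op 5: best P0=NH1 P1=NH0 P2=NH3
Op 6: best P0=NH1 P1=NH0 P2=-
Op 7: best P0=NH1 P1=NH2 P2=-
Op 8: best P0=NH1 P1=NH0 P2=-
Op 9: best P0=NH1 P1=NH0 P2=-
Op 10: best P0=NH2 P1=NH0 P2=-
Op 11: best P0=NH2 P1=NH0 P2=NH0
Op 12: best P0=NH2 P1=NH0 P2=NH0

Answer: P0:NH2 P1:NH0 P2:NH0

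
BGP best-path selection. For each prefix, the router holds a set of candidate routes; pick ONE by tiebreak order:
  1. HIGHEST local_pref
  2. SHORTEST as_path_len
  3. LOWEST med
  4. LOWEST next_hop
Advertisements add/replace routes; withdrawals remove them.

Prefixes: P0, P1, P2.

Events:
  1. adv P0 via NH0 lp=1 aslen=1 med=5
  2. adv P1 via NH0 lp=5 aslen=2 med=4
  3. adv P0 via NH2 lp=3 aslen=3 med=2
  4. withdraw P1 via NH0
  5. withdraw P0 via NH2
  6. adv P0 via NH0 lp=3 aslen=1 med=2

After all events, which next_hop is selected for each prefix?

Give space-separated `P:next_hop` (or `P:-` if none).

Op 1: best P0=NH0 P1=- P2=-
Op 2: best P0=NH0 P1=NH0 P2=-
Op 3: best P0=NH2 P1=NH0 P2=-
Op 4: best P0=NH2 P1=- P2=-
Op 5: best P0=NH0 P1=- P2=-
Op 6: best P0=NH0 P1=- P2=-

Answer: P0:NH0 P1:- P2:-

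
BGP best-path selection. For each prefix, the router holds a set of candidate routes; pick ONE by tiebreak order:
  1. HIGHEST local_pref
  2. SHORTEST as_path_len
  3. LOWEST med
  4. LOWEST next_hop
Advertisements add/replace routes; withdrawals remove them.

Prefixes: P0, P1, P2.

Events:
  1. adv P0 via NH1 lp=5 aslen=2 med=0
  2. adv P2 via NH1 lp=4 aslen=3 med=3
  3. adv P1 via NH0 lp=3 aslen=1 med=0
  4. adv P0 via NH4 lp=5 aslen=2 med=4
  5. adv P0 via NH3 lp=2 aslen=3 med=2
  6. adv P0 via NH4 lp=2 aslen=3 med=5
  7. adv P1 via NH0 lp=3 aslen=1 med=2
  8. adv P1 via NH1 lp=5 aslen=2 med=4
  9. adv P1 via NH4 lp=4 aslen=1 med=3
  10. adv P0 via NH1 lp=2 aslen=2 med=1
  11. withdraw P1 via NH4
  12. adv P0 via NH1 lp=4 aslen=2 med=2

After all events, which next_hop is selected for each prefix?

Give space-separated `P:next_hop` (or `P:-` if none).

Op 1: best P0=NH1 P1=- P2=-
Op 2: best P0=NH1 P1=- P2=NH1
Op 3: best P0=NH1 P1=NH0 P2=NH1
Op 4: best P0=NH1 P1=NH0 P2=NH1
Op 5: best P0=NH1 P1=NH0 P2=NH1
Op 6: best P0=NH1 P1=NH0 P2=NH1
Op 7: best P0=NH1 P1=NH0 P2=NH1
Op 8: best P0=NH1 P1=NH1 P2=NH1
Op 9: best P0=NH1 P1=NH1 P2=NH1
Op 10: best P0=NH1 P1=NH1 P2=NH1
Op 11: best P0=NH1 P1=NH1 P2=NH1
Op 12: best P0=NH1 P1=NH1 P2=NH1

Answer: P0:NH1 P1:NH1 P2:NH1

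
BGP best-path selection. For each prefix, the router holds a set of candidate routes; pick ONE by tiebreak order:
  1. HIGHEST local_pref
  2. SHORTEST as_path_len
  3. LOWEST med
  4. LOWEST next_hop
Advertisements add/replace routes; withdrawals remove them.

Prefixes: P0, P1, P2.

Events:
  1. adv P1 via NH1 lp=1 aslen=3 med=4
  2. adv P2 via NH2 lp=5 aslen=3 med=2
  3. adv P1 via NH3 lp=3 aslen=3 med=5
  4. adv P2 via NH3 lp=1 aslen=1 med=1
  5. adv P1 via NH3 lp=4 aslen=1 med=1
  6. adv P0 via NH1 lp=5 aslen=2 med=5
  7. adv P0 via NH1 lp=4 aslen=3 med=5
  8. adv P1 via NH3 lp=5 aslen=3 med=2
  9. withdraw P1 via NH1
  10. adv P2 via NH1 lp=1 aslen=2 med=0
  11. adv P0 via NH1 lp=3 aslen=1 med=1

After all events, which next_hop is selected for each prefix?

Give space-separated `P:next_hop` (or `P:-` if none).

Answer: P0:NH1 P1:NH3 P2:NH2

Derivation:
Op 1: best P0=- P1=NH1 P2=-
Op 2: best P0=- P1=NH1 P2=NH2
Op 3: best P0=- P1=NH3 P2=NH2
Op 4: best P0=- P1=NH3 P2=NH2
Op 5: best P0=- P1=NH3 P2=NH2
Op 6: best P0=NH1 P1=NH3 P2=NH2
Op 7: best P0=NH1 P1=NH3 P2=NH2
Op 8: best P0=NH1 P1=NH3 P2=NH2
Op 9: best P0=NH1 P1=NH3 P2=NH2
Op 10: best P0=NH1 P1=NH3 P2=NH2
Op 11: best P0=NH1 P1=NH3 P2=NH2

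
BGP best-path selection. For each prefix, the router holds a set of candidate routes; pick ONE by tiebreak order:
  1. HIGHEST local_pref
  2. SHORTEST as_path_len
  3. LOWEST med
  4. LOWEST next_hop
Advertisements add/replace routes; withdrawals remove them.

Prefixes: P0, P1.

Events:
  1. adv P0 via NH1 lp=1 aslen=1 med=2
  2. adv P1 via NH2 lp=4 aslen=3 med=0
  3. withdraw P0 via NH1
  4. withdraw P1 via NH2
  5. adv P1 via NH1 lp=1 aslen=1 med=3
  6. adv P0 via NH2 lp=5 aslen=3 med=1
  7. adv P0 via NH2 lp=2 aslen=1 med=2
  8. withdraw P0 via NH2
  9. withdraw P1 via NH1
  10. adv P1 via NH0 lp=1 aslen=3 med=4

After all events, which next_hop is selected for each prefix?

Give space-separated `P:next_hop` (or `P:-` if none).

Op 1: best P0=NH1 P1=-
Op 2: best P0=NH1 P1=NH2
Op 3: best P0=- P1=NH2
Op 4: best P0=- P1=-
Op 5: best P0=- P1=NH1
Op 6: best P0=NH2 P1=NH1
Op 7: best P0=NH2 P1=NH1
Op 8: best P0=- P1=NH1
Op 9: best P0=- P1=-
Op 10: best P0=- P1=NH0

Answer: P0:- P1:NH0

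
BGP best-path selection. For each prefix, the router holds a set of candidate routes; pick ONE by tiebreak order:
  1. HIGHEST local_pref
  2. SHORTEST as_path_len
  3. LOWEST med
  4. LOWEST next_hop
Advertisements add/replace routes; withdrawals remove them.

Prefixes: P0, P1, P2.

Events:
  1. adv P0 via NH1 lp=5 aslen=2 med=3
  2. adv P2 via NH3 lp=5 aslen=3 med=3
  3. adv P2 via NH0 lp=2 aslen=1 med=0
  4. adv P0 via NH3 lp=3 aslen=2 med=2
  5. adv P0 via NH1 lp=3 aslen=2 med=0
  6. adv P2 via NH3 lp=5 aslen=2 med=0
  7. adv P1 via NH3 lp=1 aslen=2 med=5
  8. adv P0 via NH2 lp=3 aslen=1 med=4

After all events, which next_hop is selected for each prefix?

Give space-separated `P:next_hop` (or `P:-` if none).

Answer: P0:NH2 P1:NH3 P2:NH3

Derivation:
Op 1: best P0=NH1 P1=- P2=-
Op 2: best P0=NH1 P1=- P2=NH3
Op 3: best P0=NH1 P1=- P2=NH3
Op 4: best P0=NH1 P1=- P2=NH3
Op 5: best P0=NH1 P1=- P2=NH3
Op 6: best P0=NH1 P1=- P2=NH3
Op 7: best P0=NH1 P1=NH3 P2=NH3
Op 8: best P0=NH2 P1=NH3 P2=NH3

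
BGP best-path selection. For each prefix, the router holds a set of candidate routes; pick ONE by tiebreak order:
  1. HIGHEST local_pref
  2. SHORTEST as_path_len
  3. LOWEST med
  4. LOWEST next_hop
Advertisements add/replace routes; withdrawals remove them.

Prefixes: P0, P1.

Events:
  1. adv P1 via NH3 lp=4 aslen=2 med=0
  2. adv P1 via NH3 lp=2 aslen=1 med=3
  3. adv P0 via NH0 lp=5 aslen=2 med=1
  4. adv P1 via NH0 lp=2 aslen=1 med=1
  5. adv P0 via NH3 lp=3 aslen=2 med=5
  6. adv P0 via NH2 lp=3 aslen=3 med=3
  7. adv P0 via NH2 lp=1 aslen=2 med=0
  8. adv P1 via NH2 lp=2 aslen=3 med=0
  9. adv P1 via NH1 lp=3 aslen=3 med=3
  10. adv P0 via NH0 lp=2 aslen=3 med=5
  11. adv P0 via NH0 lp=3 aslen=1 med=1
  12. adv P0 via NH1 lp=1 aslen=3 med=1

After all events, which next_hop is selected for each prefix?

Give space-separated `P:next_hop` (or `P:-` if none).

Op 1: best P0=- P1=NH3
Op 2: best P0=- P1=NH3
Op 3: best P0=NH0 P1=NH3
Op 4: best P0=NH0 P1=NH0
Op 5: best P0=NH0 P1=NH0
Op 6: best P0=NH0 P1=NH0
Op 7: best P0=NH0 P1=NH0
Op 8: best P0=NH0 P1=NH0
Op 9: best P0=NH0 P1=NH1
Op 10: best P0=NH3 P1=NH1
Op 11: best P0=NH0 P1=NH1
Op 12: best P0=NH0 P1=NH1

Answer: P0:NH0 P1:NH1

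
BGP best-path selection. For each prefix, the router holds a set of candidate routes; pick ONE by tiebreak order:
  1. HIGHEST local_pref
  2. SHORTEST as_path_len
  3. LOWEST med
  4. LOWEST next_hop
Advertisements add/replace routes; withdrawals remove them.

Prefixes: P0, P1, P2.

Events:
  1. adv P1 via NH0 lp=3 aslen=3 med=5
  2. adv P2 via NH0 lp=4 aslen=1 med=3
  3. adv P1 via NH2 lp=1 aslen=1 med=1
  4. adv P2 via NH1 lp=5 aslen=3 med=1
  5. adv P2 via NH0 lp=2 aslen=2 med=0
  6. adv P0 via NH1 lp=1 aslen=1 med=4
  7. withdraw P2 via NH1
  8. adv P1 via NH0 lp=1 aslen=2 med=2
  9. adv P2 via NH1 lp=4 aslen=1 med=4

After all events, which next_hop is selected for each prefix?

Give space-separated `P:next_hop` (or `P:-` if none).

Op 1: best P0=- P1=NH0 P2=-
Op 2: best P0=- P1=NH0 P2=NH0
Op 3: best P0=- P1=NH0 P2=NH0
Op 4: best P0=- P1=NH0 P2=NH1
Op 5: best P0=- P1=NH0 P2=NH1
Op 6: best P0=NH1 P1=NH0 P2=NH1
Op 7: best P0=NH1 P1=NH0 P2=NH0
Op 8: best P0=NH1 P1=NH2 P2=NH0
Op 9: best P0=NH1 P1=NH2 P2=NH1

Answer: P0:NH1 P1:NH2 P2:NH1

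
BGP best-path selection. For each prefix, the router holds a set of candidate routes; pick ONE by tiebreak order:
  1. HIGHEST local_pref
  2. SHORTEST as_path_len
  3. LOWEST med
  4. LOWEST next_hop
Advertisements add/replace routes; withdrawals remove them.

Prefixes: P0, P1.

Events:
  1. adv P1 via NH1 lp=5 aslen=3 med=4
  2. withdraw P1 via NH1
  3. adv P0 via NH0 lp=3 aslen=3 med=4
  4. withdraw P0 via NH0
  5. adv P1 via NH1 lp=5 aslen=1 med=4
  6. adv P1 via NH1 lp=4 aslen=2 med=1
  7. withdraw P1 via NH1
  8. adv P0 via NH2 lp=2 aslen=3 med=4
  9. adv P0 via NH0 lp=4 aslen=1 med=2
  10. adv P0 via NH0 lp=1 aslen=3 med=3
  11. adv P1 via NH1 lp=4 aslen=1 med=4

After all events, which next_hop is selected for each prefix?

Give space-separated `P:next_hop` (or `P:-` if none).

Op 1: best P0=- P1=NH1
Op 2: best P0=- P1=-
Op 3: best P0=NH0 P1=-
Op 4: best P0=- P1=-
Op 5: best P0=- P1=NH1
Op 6: best P0=- P1=NH1
Op 7: best P0=- P1=-
Op 8: best P0=NH2 P1=-
Op 9: best P0=NH0 P1=-
Op 10: best P0=NH2 P1=-
Op 11: best P0=NH2 P1=NH1

Answer: P0:NH2 P1:NH1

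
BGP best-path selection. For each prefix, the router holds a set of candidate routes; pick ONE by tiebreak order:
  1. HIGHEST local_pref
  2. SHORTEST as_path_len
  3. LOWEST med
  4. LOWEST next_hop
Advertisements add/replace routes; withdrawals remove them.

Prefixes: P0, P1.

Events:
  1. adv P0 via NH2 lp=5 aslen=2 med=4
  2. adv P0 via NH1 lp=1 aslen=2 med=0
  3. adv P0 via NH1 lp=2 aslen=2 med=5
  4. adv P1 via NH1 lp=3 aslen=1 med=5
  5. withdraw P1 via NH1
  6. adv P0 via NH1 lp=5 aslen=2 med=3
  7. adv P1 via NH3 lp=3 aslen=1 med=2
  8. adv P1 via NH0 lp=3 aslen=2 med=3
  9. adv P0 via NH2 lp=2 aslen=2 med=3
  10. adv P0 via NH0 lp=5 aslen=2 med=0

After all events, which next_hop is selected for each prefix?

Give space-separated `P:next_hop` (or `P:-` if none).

Op 1: best P0=NH2 P1=-
Op 2: best P0=NH2 P1=-
Op 3: best P0=NH2 P1=-
Op 4: best P0=NH2 P1=NH1
Op 5: best P0=NH2 P1=-
Op 6: best P0=NH1 P1=-
Op 7: best P0=NH1 P1=NH3
Op 8: best P0=NH1 P1=NH3
Op 9: best P0=NH1 P1=NH3
Op 10: best P0=NH0 P1=NH3

Answer: P0:NH0 P1:NH3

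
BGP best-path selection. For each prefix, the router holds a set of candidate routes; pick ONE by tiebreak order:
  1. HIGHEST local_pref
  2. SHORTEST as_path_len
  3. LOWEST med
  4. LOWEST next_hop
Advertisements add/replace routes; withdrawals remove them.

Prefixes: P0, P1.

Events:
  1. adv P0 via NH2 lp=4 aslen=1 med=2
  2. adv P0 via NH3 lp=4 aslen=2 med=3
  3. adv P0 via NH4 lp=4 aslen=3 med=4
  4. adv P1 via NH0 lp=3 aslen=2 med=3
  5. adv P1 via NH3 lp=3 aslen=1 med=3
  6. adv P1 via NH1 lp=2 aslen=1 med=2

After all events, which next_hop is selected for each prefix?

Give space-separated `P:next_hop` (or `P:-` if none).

Answer: P0:NH2 P1:NH3

Derivation:
Op 1: best P0=NH2 P1=-
Op 2: best P0=NH2 P1=-
Op 3: best P0=NH2 P1=-
Op 4: best P0=NH2 P1=NH0
Op 5: best P0=NH2 P1=NH3
Op 6: best P0=NH2 P1=NH3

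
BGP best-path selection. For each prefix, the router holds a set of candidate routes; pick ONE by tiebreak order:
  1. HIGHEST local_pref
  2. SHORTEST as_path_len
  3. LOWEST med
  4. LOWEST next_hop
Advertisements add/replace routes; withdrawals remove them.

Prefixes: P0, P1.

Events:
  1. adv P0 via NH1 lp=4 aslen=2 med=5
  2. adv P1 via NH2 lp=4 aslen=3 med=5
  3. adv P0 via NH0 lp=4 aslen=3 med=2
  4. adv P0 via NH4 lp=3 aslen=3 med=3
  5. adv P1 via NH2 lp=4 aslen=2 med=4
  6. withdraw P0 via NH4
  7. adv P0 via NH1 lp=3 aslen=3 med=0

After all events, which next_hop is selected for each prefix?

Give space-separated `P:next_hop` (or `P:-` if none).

Op 1: best P0=NH1 P1=-
Op 2: best P0=NH1 P1=NH2
Op 3: best P0=NH1 P1=NH2
Op 4: best P0=NH1 P1=NH2
Op 5: best P0=NH1 P1=NH2
Op 6: best P0=NH1 P1=NH2
Op 7: best P0=NH0 P1=NH2

Answer: P0:NH0 P1:NH2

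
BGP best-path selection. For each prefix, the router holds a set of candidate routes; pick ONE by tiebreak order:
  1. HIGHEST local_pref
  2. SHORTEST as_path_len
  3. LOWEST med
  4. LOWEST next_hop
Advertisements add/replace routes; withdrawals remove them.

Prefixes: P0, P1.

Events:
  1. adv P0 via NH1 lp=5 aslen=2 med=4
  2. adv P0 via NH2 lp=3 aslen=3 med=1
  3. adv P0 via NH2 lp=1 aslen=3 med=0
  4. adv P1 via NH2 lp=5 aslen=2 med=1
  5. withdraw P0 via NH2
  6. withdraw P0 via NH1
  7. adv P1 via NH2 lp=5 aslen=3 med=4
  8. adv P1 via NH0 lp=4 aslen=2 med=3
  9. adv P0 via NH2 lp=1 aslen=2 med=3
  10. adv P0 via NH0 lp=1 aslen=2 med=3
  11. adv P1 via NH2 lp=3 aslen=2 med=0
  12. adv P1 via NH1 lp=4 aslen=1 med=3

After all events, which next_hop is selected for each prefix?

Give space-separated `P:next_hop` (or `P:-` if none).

Answer: P0:NH0 P1:NH1

Derivation:
Op 1: best P0=NH1 P1=-
Op 2: best P0=NH1 P1=-
Op 3: best P0=NH1 P1=-
Op 4: best P0=NH1 P1=NH2
Op 5: best P0=NH1 P1=NH2
Op 6: best P0=- P1=NH2
Op 7: best P0=- P1=NH2
Op 8: best P0=- P1=NH2
Op 9: best P0=NH2 P1=NH2
Op 10: best P0=NH0 P1=NH2
Op 11: best P0=NH0 P1=NH0
Op 12: best P0=NH0 P1=NH1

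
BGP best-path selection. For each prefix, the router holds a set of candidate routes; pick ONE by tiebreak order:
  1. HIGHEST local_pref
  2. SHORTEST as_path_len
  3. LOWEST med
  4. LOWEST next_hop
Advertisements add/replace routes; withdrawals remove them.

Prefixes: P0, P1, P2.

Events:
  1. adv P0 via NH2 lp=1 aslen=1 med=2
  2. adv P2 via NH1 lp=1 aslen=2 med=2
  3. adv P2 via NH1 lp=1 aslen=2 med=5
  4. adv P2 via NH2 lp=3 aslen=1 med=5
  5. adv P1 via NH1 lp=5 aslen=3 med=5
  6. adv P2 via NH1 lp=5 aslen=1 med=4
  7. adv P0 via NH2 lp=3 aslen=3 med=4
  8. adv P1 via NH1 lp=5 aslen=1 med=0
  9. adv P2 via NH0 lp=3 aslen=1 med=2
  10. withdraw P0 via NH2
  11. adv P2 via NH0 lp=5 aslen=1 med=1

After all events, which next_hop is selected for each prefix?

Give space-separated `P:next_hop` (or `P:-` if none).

Op 1: best P0=NH2 P1=- P2=-
Op 2: best P0=NH2 P1=- P2=NH1
Op 3: best P0=NH2 P1=- P2=NH1
Op 4: best P0=NH2 P1=- P2=NH2
Op 5: best P0=NH2 P1=NH1 P2=NH2
Op 6: best P0=NH2 P1=NH1 P2=NH1
Op 7: best P0=NH2 P1=NH1 P2=NH1
Op 8: best P0=NH2 P1=NH1 P2=NH1
Op 9: best P0=NH2 P1=NH1 P2=NH1
Op 10: best P0=- P1=NH1 P2=NH1
Op 11: best P0=- P1=NH1 P2=NH0

Answer: P0:- P1:NH1 P2:NH0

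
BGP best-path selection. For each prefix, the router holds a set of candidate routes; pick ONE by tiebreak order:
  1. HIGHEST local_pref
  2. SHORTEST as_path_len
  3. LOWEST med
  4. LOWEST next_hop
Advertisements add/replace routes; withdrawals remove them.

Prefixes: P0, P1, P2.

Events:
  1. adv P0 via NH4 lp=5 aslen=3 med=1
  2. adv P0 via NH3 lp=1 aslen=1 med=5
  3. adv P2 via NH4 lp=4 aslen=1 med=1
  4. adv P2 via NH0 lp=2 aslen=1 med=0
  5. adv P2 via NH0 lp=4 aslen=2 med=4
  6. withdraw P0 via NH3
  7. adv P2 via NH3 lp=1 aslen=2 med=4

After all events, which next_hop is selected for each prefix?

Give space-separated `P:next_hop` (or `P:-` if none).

Answer: P0:NH4 P1:- P2:NH4

Derivation:
Op 1: best P0=NH4 P1=- P2=-
Op 2: best P0=NH4 P1=- P2=-
Op 3: best P0=NH4 P1=- P2=NH4
Op 4: best P0=NH4 P1=- P2=NH4
Op 5: best P0=NH4 P1=- P2=NH4
Op 6: best P0=NH4 P1=- P2=NH4
Op 7: best P0=NH4 P1=- P2=NH4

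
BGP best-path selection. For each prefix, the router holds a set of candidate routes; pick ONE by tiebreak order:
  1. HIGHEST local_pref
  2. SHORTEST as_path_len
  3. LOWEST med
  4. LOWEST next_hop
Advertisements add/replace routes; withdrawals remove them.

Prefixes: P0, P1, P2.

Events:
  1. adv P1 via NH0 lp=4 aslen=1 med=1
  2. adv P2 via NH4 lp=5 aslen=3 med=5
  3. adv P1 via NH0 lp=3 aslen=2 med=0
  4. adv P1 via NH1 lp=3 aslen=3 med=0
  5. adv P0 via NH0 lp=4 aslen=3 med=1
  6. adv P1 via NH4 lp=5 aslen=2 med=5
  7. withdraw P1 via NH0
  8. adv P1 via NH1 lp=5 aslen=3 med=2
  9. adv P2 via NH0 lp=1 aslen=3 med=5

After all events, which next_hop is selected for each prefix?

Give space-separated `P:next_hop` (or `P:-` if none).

Op 1: best P0=- P1=NH0 P2=-
Op 2: best P0=- P1=NH0 P2=NH4
Op 3: best P0=- P1=NH0 P2=NH4
Op 4: best P0=- P1=NH0 P2=NH4
Op 5: best P0=NH0 P1=NH0 P2=NH4
Op 6: best P0=NH0 P1=NH4 P2=NH4
Op 7: best P0=NH0 P1=NH4 P2=NH4
Op 8: best P0=NH0 P1=NH4 P2=NH4
Op 9: best P0=NH0 P1=NH4 P2=NH4

Answer: P0:NH0 P1:NH4 P2:NH4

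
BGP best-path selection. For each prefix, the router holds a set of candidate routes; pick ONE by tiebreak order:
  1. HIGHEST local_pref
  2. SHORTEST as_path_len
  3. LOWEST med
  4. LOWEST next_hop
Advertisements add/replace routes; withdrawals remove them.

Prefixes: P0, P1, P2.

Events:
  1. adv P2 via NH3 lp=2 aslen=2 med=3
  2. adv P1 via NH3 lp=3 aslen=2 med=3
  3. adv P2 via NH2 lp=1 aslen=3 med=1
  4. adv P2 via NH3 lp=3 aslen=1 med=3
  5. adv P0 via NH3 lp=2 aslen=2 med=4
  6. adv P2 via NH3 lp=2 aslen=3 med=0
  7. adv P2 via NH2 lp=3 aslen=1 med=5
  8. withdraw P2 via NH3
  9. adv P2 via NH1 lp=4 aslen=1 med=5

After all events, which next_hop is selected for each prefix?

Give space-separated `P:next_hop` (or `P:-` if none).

Answer: P0:NH3 P1:NH3 P2:NH1

Derivation:
Op 1: best P0=- P1=- P2=NH3
Op 2: best P0=- P1=NH3 P2=NH3
Op 3: best P0=- P1=NH3 P2=NH3
Op 4: best P0=- P1=NH3 P2=NH3
Op 5: best P0=NH3 P1=NH3 P2=NH3
Op 6: best P0=NH3 P1=NH3 P2=NH3
Op 7: best P0=NH3 P1=NH3 P2=NH2
Op 8: best P0=NH3 P1=NH3 P2=NH2
Op 9: best P0=NH3 P1=NH3 P2=NH1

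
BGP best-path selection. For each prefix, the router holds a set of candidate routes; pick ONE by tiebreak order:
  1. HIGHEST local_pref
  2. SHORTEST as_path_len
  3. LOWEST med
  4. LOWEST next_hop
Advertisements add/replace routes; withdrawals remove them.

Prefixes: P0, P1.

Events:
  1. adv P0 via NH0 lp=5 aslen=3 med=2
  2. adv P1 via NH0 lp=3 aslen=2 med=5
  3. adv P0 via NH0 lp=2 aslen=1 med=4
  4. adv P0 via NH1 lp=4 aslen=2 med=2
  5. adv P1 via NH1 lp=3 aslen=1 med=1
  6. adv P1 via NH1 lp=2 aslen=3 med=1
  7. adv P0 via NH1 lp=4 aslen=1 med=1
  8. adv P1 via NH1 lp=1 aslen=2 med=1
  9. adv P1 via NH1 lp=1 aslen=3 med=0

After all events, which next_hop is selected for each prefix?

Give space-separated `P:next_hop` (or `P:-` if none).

Answer: P0:NH1 P1:NH0

Derivation:
Op 1: best P0=NH0 P1=-
Op 2: best P0=NH0 P1=NH0
Op 3: best P0=NH0 P1=NH0
Op 4: best P0=NH1 P1=NH0
Op 5: best P0=NH1 P1=NH1
Op 6: best P0=NH1 P1=NH0
Op 7: best P0=NH1 P1=NH0
Op 8: best P0=NH1 P1=NH0
Op 9: best P0=NH1 P1=NH0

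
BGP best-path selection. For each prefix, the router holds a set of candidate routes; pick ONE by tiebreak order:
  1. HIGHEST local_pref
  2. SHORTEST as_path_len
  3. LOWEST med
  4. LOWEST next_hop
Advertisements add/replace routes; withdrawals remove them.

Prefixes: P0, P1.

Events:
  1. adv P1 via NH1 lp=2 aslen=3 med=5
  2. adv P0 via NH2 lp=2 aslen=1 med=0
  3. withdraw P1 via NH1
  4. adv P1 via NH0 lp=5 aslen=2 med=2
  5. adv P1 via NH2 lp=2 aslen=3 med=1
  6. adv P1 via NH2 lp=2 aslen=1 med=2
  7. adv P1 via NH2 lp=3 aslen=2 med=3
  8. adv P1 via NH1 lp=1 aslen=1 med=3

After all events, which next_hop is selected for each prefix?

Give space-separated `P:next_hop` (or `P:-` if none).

Answer: P0:NH2 P1:NH0

Derivation:
Op 1: best P0=- P1=NH1
Op 2: best P0=NH2 P1=NH1
Op 3: best P0=NH2 P1=-
Op 4: best P0=NH2 P1=NH0
Op 5: best P0=NH2 P1=NH0
Op 6: best P0=NH2 P1=NH0
Op 7: best P0=NH2 P1=NH0
Op 8: best P0=NH2 P1=NH0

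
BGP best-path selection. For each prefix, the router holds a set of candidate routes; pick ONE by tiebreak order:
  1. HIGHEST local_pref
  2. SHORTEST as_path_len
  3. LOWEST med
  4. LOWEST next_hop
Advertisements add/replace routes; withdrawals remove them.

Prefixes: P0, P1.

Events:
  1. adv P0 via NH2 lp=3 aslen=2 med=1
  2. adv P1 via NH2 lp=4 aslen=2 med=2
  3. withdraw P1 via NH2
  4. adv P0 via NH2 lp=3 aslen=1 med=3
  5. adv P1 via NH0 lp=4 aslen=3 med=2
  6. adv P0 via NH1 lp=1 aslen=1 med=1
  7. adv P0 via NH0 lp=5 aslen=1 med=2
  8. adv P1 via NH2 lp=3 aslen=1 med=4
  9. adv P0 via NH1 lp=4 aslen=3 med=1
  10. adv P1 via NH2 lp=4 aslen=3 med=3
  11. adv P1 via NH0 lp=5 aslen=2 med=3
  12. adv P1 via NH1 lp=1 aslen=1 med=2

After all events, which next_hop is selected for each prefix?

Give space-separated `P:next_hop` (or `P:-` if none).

Op 1: best P0=NH2 P1=-
Op 2: best P0=NH2 P1=NH2
Op 3: best P0=NH2 P1=-
Op 4: best P0=NH2 P1=-
Op 5: best P0=NH2 P1=NH0
Op 6: best P0=NH2 P1=NH0
Op 7: best P0=NH0 P1=NH0
Op 8: best P0=NH0 P1=NH0
Op 9: best P0=NH0 P1=NH0
Op 10: best P0=NH0 P1=NH0
Op 11: best P0=NH0 P1=NH0
Op 12: best P0=NH0 P1=NH0

Answer: P0:NH0 P1:NH0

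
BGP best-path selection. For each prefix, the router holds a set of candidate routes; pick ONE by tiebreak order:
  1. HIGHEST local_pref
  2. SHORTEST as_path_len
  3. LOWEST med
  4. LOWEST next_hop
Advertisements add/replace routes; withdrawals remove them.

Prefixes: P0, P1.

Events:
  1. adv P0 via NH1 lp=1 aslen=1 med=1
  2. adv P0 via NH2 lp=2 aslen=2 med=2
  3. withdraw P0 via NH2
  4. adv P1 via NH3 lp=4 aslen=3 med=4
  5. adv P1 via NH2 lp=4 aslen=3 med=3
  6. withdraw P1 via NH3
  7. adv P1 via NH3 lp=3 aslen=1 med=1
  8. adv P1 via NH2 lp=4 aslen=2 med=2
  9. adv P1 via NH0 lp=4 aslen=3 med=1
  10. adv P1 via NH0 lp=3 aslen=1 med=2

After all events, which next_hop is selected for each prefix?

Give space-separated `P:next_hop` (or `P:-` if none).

Answer: P0:NH1 P1:NH2

Derivation:
Op 1: best P0=NH1 P1=-
Op 2: best P0=NH2 P1=-
Op 3: best P0=NH1 P1=-
Op 4: best P0=NH1 P1=NH3
Op 5: best P0=NH1 P1=NH2
Op 6: best P0=NH1 P1=NH2
Op 7: best P0=NH1 P1=NH2
Op 8: best P0=NH1 P1=NH2
Op 9: best P0=NH1 P1=NH2
Op 10: best P0=NH1 P1=NH2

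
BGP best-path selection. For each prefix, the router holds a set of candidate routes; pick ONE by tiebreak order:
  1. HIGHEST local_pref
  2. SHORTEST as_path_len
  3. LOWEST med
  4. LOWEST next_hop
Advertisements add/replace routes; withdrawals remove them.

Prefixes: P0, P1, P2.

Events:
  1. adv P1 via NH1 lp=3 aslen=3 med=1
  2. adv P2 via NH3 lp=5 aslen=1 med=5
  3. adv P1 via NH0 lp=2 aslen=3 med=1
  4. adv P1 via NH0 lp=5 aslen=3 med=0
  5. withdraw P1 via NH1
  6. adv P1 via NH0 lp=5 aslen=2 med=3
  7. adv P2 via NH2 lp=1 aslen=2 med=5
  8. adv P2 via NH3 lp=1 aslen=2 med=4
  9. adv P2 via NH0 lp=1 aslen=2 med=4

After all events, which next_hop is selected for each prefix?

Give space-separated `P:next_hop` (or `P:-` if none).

Answer: P0:- P1:NH0 P2:NH0

Derivation:
Op 1: best P0=- P1=NH1 P2=-
Op 2: best P0=- P1=NH1 P2=NH3
Op 3: best P0=- P1=NH1 P2=NH3
Op 4: best P0=- P1=NH0 P2=NH3
Op 5: best P0=- P1=NH0 P2=NH3
Op 6: best P0=- P1=NH0 P2=NH3
Op 7: best P0=- P1=NH0 P2=NH3
Op 8: best P0=- P1=NH0 P2=NH3
Op 9: best P0=- P1=NH0 P2=NH0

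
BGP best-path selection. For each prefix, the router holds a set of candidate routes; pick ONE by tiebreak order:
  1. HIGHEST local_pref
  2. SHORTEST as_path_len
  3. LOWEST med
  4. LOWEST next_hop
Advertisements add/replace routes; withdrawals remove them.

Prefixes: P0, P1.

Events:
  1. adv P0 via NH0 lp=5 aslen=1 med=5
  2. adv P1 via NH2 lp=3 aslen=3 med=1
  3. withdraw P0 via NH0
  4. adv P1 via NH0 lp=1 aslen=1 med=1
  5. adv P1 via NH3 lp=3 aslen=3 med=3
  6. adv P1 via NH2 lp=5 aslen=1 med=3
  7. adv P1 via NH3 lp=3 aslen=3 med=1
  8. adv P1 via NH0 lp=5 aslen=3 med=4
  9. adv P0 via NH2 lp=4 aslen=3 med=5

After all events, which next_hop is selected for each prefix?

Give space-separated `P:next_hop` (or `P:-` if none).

Op 1: best P0=NH0 P1=-
Op 2: best P0=NH0 P1=NH2
Op 3: best P0=- P1=NH2
Op 4: best P0=- P1=NH2
Op 5: best P0=- P1=NH2
Op 6: best P0=- P1=NH2
Op 7: best P0=- P1=NH2
Op 8: best P0=- P1=NH2
Op 9: best P0=NH2 P1=NH2

Answer: P0:NH2 P1:NH2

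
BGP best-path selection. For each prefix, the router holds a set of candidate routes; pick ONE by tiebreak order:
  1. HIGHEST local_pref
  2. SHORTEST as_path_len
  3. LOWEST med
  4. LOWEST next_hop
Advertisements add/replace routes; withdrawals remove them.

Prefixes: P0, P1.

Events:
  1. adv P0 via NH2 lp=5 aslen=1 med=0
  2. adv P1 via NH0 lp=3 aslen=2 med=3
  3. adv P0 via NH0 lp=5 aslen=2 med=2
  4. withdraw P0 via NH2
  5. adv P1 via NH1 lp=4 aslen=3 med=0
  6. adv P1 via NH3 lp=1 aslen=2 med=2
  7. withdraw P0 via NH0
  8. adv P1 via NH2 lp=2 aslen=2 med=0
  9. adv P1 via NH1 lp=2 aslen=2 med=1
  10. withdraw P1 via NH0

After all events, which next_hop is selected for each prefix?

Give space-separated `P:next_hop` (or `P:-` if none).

Op 1: best P0=NH2 P1=-
Op 2: best P0=NH2 P1=NH0
Op 3: best P0=NH2 P1=NH0
Op 4: best P0=NH0 P1=NH0
Op 5: best P0=NH0 P1=NH1
Op 6: best P0=NH0 P1=NH1
Op 7: best P0=- P1=NH1
Op 8: best P0=- P1=NH1
Op 9: best P0=- P1=NH0
Op 10: best P0=- P1=NH2

Answer: P0:- P1:NH2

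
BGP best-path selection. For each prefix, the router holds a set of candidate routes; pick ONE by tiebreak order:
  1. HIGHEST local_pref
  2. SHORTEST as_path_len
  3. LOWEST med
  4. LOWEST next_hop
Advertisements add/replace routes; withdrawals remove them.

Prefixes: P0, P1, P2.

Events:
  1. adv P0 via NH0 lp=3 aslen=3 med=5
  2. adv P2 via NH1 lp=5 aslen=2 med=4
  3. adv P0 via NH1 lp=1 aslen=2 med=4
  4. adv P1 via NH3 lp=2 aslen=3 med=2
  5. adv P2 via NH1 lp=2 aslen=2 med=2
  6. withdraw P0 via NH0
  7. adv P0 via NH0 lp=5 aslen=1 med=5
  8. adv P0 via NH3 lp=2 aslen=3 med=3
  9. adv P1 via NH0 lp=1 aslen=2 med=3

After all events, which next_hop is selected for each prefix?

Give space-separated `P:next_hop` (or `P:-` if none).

Op 1: best P0=NH0 P1=- P2=-
Op 2: best P0=NH0 P1=- P2=NH1
Op 3: best P0=NH0 P1=- P2=NH1
Op 4: best P0=NH0 P1=NH3 P2=NH1
Op 5: best P0=NH0 P1=NH3 P2=NH1
Op 6: best P0=NH1 P1=NH3 P2=NH1
Op 7: best P0=NH0 P1=NH3 P2=NH1
Op 8: best P0=NH0 P1=NH3 P2=NH1
Op 9: best P0=NH0 P1=NH3 P2=NH1

Answer: P0:NH0 P1:NH3 P2:NH1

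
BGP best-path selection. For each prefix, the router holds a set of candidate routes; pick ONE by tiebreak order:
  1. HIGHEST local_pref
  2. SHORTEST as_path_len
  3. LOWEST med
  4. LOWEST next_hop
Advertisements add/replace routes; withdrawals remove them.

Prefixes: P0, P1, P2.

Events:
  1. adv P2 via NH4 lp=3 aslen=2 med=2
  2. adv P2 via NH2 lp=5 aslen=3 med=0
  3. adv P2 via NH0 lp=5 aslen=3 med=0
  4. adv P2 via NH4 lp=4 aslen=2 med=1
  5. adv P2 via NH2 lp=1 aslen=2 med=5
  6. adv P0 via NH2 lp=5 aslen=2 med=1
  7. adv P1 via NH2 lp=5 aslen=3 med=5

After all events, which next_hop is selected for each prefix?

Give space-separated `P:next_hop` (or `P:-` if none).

Op 1: best P0=- P1=- P2=NH4
Op 2: best P0=- P1=- P2=NH2
Op 3: best P0=- P1=- P2=NH0
Op 4: best P0=- P1=- P2=NH0
Op 5: best P0=- P1=- P2=NH0
Op 6: best P0=NH2 P1=- P2=NH0
Op 7: best P0=NH2 P1=NH2 P2=NH0

Answer: P0:NH2 P1:NH2 P2:NH0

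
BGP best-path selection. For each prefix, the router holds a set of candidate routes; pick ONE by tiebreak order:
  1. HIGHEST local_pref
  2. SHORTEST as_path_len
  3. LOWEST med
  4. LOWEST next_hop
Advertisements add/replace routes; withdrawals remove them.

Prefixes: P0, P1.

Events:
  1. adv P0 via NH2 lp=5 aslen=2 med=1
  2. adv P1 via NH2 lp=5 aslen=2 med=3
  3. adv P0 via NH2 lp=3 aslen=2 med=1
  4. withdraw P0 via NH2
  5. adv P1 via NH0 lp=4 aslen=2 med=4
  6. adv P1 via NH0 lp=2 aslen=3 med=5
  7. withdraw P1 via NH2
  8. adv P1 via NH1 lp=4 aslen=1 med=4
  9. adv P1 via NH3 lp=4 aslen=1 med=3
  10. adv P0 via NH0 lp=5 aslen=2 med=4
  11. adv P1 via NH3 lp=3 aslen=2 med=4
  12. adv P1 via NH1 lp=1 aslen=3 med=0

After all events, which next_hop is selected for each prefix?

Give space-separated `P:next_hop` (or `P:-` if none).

Op 1: best P0=NH2 P1=-
Op 2: best P0=NH2 P1=NH2
Op 3: best P0=NH2 P1=NH2
Op 4: best P0=- P1=NH2
Op 5: best P0=- P1=NH2
Op 6: best P0=- P1=NH2
Op 7: best P0=- P1=NH0
Op 8: best P0=- P1=NH1
Op 9: best P0=- P1=NH3
Op 10: best P0=NH0 P1=NH3
Op 11: best P0=NH0 P1=NH1
Op 12: best P0=NH0 P1=NH3

Answer: P0:NH0 P1:NH3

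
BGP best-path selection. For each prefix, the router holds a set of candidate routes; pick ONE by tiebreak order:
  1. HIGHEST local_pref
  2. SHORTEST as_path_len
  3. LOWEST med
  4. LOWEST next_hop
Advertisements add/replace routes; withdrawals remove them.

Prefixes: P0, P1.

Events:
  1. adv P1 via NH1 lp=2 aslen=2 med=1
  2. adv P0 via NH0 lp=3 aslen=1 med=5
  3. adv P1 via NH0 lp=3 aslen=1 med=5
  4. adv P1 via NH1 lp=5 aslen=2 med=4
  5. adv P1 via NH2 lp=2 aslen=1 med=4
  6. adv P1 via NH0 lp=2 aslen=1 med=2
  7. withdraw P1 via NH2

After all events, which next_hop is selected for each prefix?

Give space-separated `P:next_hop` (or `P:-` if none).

Answer: P0:NH0 P1:NH1

Derivation:
Op 1: best P0=- P1=NH1
Op 2: best P0=NH0 P1=NH1
Op 3: best P0=NH0 P1=NH0
Op 4: best P0=NH0 P1=NH1
Op 5: best P0=NH0 P1=NH1
Op 6: best P0=NH0 P1=NH1
Op 7: best P0=NH0 P1=NH1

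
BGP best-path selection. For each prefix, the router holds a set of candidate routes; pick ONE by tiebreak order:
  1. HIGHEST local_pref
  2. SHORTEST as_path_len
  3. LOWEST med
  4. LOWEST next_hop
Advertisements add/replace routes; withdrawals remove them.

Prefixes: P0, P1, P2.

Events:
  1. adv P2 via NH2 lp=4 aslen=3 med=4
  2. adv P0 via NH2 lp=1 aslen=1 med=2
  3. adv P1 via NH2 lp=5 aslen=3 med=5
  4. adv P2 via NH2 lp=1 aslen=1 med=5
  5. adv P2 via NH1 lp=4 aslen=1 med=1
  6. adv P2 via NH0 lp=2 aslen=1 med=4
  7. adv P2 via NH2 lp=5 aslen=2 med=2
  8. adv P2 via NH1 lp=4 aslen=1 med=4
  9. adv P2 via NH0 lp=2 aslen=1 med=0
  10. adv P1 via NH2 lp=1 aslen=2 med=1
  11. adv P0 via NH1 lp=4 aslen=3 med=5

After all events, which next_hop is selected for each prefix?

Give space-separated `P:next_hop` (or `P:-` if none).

Answer: P0:NH1 P1:NH2 P2:NH2

Derivation:
Op 1: best P0=- P1=- P2=NH2
Op 2: best P0=NH2 P1=- P2=NH2
Op 3: best P0=NH2 P1=NH2 P2=NH2
Op 4: best P0=NH2 P1=NH2 P2=NH2
Op 5: best P0=NH2 P1=NH2 P2=NH1
Op 6: best P0=NH2 P1=NH2 P2=NH1
Op 7: best P0=NH2 P1=NH2 P2=NH2
Op 8: best P0=NH2 P1=NH2 P2=NH2
Op 9: best P0=NH2 P1=NH2 P2=NH2
Op 10: best P0=NH2 P1=NH2 P2=NH2
Op 11: best P0=NH1 P1=NH2 P2=NH2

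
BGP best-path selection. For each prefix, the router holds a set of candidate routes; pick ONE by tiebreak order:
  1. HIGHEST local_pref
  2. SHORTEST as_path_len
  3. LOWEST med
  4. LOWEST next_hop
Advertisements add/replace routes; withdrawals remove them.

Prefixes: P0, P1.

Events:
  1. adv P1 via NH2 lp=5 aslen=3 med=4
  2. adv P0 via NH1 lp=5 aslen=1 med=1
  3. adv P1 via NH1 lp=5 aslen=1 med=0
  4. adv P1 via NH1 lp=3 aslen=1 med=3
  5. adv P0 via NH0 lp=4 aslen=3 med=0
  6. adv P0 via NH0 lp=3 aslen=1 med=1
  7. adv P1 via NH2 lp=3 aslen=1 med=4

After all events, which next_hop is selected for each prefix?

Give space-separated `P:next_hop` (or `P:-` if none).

Op 1: best P0=- P1=NH2
Op 2: best P0=NH1 P1=NH2
Op 3: best P0=NH1 P1=NH1
Op 4: best P0=NH1 P1=NH2
Op 5: best P0=NH1 P1=NH2
Op 6: best P0=NH1 P1=NH2
Op 7: best P0=NH1 P1=NH1

Answer: P0:NH1 P1:NH1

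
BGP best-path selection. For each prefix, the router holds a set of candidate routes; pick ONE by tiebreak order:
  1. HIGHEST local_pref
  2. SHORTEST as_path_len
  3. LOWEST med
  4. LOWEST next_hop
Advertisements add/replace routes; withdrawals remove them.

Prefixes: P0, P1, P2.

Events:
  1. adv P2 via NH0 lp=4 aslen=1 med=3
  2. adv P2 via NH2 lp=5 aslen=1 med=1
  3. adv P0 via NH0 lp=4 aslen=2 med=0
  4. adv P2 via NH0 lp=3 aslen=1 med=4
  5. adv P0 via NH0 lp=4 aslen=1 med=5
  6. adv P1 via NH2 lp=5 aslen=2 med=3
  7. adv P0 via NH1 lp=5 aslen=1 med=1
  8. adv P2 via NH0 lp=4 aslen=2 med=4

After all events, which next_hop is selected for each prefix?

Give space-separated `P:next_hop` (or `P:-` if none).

Op 1: best P0=- P1=- P2=NH0
Op 2: best P0=- P1=- P2=NH2
Op 3: best P0=NH0 P1=- P2=NH2
Op 4: best P0=NH0 P1=- P2=NH2
Op 5: best P0=NH0 P1=- P2=NH2
Op 6: best P0=NH0 P1=NH2 P2=NH2
Op 7: best P0=NH1 P1=NH2 P2=NH2
Op 8: best P0=NH1 P1=NH2 P2=NH2

Answer: P0:NH1 P1:NH2 P2:NH2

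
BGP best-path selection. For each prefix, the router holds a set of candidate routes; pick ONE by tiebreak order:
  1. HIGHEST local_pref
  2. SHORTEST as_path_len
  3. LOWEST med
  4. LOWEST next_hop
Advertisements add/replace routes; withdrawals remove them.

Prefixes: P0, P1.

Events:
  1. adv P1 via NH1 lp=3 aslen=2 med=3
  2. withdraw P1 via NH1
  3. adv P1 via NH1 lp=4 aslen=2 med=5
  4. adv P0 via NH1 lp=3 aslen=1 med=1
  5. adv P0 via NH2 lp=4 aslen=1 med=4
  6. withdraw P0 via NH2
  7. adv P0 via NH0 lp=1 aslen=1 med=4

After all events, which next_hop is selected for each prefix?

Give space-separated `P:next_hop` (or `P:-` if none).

Answer: P0:NH1 P1:NH1

Derivation:
Op 1: best P0=- P1=NH1
Op 2: best P0=- P1=-
Op 3: best P0=- P1=NH1
Op 4: best P0=NH1 P1=NH1
Op 5: best P0=NH2 P1=NH1
Op 6: best P0=NH1 P1=NH1
Op 7: best P0=NH1 P1=NH1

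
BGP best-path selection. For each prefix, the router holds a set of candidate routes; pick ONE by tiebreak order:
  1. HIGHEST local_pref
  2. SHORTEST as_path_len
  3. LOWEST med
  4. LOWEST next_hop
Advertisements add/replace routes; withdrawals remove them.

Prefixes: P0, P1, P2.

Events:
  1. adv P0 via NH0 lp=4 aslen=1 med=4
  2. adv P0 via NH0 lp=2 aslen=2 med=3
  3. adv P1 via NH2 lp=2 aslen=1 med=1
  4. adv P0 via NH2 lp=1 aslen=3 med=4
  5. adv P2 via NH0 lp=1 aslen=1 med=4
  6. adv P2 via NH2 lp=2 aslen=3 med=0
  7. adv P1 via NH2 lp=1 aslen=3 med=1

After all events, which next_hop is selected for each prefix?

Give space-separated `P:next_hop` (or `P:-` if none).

Answer: P0:NH0 P1:NH2 P2:NH2

Derivation:
Op 1: best P0=NH0 P1=- P2=-
Op 2: best P0=NH0 P1=- P2=-
Op 3: best P0=NH0 P1=NH2 P2=-
Op 4: best P0=NH0 P1=NH2 P2=-
Op 5: best P0=NH0 P1=NH2 P2=NH0
Op 6: best P0=NH0 P1=NH2 P2=NH2
Op 7: best P0=NH0 P1=NH2 P2=NH2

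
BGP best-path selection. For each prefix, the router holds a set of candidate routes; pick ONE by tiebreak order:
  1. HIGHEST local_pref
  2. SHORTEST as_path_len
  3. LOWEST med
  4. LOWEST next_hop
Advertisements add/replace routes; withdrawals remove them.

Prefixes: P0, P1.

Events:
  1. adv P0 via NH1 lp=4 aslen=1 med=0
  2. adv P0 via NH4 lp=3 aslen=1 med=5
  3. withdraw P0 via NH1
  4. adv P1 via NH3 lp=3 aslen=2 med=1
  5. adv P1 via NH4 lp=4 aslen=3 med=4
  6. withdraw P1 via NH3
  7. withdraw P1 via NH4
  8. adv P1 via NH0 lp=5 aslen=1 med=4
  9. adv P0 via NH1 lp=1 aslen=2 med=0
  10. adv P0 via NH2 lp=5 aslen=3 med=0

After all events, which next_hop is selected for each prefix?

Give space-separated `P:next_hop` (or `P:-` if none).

Op 1: best P0=NH1 P1=-
Op 2: best P0=NH1 P1=-
Op 3: best P0=NH4 P1=-
Op 4: best P0=NH4 P1=NH3
Op 5: best P0=NH4 P1=NH4
Op 6: best P0=NH4 P1=NH4
Op 7: best P0=NH4 P1=-
Op 8: best P0=NH4 P1=NH0
Op 9: best P0=NH4 P1=NH0
Op 10: best P0=NH2 P1=NH0

Answer: P0:NH2 P1:NH0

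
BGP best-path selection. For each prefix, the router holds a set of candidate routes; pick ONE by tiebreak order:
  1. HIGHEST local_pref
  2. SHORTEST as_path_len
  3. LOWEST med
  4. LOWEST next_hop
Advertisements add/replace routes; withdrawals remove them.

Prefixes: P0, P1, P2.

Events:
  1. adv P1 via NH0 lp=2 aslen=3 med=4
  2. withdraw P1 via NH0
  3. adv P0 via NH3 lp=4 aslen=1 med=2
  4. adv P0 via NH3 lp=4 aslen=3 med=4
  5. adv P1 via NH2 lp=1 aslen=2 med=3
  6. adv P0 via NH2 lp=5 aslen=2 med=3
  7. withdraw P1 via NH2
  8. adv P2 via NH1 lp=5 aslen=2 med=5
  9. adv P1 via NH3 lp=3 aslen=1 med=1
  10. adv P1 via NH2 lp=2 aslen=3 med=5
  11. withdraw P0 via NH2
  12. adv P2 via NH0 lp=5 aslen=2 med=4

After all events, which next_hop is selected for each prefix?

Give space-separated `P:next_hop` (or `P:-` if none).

Answer: P0:NH3 P1:NH3 P2:NH0

Derivation:
Op 1: best P0=- P1=NH0 P2=-
Op 2: best P0=- P1=- P2=-
Op 3: best P0=NH3 P1=- P2=-
Op 4: best P0=NH3 P1=- P2=-
Op 5: best P0=NH3 P1=NH2 P2=-
Op 6: best P0=NH2 P1=NH2 P2=-
Op 7: best P0=NH2 P1=- P2=-
Op 8: best P0=NH2 P1=- P2=NH1
Op 9: best P0=NH2 P1=NH3 P2=NH1
Op 10: best P0=NH2 P1=NH3 P2=NH1
Op 11: best P0=NH3 P1=NH3 P2=NH1
Op 12: best P0=NH3 P1=NH3 P2=NH0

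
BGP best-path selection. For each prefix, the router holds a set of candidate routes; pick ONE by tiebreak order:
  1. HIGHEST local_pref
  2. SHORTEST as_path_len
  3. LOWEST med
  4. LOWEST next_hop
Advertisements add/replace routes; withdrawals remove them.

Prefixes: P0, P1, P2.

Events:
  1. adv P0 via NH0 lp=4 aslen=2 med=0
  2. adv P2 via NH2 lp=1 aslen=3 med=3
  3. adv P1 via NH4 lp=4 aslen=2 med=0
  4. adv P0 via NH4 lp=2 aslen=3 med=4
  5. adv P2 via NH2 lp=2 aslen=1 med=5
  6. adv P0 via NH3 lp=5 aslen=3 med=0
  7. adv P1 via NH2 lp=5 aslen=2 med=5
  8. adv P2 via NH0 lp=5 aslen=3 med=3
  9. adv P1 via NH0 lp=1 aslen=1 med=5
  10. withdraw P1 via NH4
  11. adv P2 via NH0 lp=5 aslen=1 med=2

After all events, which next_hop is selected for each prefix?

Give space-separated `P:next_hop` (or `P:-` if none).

Op 1: best P0=NH0 P1=- P2=-
Op 2: best P0=NH0 P1=- P2=NH2
Op 3: best P0=NH0 P1=NH4 P2=NH2
Op 4: best P0=NH0 P1=NH4 P2=NH2
Op 5: best P0=NH0 P1=NH4 P2=NH2
Op 6: best P0=NH3 P1=NH4 P2=NH2
Op 7: best P0=NH3 P1=NH2 P2=NH2
Op 8: best P0=NH3 P1=NH2 P2=NH0
Op 9: best P0=NH3 P1=NH2 P2=NH0
Op 10: best P0=NH3 P1=NH2 P2=NH0
Op 11: best P0=NH3 P1=NH2 P2=NH0

Answer: P0:NH3 P1:NH2 P2:NH0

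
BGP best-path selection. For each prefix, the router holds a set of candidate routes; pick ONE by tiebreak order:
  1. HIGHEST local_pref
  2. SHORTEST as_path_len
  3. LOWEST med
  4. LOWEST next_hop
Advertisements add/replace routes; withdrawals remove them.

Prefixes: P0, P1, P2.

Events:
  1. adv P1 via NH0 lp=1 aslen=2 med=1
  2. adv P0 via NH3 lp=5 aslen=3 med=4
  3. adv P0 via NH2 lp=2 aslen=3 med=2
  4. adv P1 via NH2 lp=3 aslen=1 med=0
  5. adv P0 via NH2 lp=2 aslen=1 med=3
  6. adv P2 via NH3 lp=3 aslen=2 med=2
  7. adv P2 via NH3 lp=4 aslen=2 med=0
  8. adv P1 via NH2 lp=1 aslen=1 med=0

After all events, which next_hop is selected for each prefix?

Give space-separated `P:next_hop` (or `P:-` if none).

Op 1: best P0=- P1=NH0 P2=-
Op 2: best P0=NH3 P1=NH0 P2=-
Op 3: best P0=NH3 P1=NH0 P2=-
Op 4: best P0=NH3 P1=NH2 P2=-
Op 5: best P0=NH3 P1=NH2 P2=-
Op 6: best P0=NH3 P1=NH2 P2=NH3
Op 7: best P0=NH3 P1=NH2 P2=NH3
Op 8: best P0=NH3 P1=NH2 P2=NH3

Answer: P0:NH3 P1:NH2 P2:NH3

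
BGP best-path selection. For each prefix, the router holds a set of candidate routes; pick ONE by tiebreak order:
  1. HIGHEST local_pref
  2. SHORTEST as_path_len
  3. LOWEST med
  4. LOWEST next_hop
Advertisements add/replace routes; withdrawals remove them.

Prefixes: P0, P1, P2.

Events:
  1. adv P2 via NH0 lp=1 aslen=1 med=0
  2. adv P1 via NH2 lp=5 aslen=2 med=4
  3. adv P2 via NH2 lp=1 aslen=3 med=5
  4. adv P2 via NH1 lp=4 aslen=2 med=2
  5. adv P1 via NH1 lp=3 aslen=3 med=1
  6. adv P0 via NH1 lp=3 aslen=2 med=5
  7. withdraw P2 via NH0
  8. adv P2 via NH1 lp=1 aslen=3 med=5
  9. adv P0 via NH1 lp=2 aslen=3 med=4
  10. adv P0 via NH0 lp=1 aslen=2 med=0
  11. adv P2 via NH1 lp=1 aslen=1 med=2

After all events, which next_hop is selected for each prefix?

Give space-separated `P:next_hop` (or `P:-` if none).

Answer: P0:NH1 P1:NH2 P2:NH1

Derivation:
Op 1: best P0=- P1=- P2=NH0
Op 2: best P0=- P1=NH2 P2=NH0
Op 3: best P0=- P1=NH2 P2=NH0
Op 4: best P0=- P1=NH2 P2=NH1
Op 5: best P0=- P1=NH2 P2=NH1
Op 6: best P0=NH1 P1=NH2 P2=NH1
Op 7: best P0=NH1 P1=NH2 P2=NH1
Op 8: best P0=NH1 P1=NH2 P2=NH1
Op 9: best P0=NH1 P1=NH2 P2=NH1
Op 10: best P0=NH1 P1=NH2 P2=NH1
Op 11: best P0=NH1 P1=NH2 P2=NH1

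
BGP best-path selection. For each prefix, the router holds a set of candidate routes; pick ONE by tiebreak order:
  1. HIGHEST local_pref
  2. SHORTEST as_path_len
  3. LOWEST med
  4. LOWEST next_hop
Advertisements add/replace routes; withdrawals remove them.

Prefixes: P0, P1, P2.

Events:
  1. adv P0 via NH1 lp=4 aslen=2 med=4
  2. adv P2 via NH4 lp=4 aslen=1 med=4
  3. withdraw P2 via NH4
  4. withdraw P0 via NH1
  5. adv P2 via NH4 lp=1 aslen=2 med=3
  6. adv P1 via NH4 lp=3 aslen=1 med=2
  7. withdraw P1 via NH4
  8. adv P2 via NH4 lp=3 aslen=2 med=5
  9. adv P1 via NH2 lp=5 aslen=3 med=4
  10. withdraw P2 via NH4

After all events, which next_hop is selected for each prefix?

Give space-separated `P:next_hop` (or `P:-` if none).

Op 1: best P0=NH1 P1=- P2=-
Op 2: best P0=NH1 P1=- P2=NH4
Op 3: best P0=NH1 P1=- P2=-
Op 4: best P0=- P1=- P2=-
Op 5: best P0=- P1=- P2=NH4
Op 6: best P0=- P1=NH4 P2=NH4
Op 7: best P0=- P1=- P2=NH4
Op 8: best P0=- P1=- P2=NH4
Op 9: best P0=- P1=NH2 P2=NH4
Op 10: best P0=- P1=NH2 P2=-

Answer: P0:- P1:NH2 P2:-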